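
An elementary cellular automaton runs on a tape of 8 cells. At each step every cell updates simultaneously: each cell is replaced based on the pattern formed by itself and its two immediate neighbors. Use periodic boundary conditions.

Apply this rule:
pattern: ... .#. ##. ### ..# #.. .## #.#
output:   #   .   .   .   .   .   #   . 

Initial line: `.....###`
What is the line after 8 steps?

...#.#..

step 1: .###.#..
step 2: .#.....#
step 3: ...###..
step 4: ##.#...#
step 5: .....#.#
step 6: .###....
step 7: .#...###
step 8: ...#.#..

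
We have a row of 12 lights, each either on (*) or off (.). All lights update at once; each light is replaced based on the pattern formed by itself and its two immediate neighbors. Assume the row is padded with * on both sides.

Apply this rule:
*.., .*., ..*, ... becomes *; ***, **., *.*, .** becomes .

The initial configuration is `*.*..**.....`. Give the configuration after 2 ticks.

**...**.....

..***..*****
**...**.....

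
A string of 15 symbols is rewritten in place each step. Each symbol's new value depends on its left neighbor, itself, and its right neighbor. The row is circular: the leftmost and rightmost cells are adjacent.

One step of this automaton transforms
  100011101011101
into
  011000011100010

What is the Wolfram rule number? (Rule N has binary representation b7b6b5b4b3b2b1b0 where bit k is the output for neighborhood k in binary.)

position 5: 111 → 0  (bit 7 = 0)
position 0: 110 → 0  (bit 6 = 0)
position 7: 101 → 1  (bit 5 = 1)
position 1: 100 → 1  (bit 4 = 1)
position 4: 011 → 0  (bit 3 = 0)
position 8: 010 → 1  (bit 2 = 1)
position 3: 001 → 0  (bit 1 = 0)
position 2: 000 → 1  (bit 0 = 1)
bits b7..b0 = 00110101 = 53

53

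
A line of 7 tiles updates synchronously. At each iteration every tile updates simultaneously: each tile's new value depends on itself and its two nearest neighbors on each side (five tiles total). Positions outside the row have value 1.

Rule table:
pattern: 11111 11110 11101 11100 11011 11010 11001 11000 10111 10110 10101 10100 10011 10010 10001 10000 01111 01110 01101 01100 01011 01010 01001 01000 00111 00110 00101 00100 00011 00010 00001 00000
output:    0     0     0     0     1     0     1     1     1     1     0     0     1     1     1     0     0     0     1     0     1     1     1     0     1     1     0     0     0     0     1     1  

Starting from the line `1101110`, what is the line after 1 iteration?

0011001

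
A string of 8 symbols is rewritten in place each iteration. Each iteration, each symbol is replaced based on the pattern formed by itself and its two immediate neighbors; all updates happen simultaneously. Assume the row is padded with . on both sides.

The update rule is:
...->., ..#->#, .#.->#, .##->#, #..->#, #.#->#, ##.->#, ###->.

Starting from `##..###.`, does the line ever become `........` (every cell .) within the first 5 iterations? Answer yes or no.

iteration 1: #####.##
iteration 2: #...####
iteration 3: ##.##..#
iteration 4: ########
iteration 5: #......#
iteration 5 is #......#, still not uniform .

no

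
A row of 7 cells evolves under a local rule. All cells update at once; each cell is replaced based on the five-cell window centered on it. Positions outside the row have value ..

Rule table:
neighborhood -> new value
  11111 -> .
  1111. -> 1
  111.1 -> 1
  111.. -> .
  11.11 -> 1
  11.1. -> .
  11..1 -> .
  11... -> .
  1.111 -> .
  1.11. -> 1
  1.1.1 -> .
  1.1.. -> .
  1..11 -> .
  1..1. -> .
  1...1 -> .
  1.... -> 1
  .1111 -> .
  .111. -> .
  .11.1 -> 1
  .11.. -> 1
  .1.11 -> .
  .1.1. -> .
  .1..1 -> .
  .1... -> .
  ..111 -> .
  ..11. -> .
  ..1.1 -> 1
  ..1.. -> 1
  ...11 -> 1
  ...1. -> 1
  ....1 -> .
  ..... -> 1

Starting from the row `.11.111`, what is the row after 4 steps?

1.11...
1.11.11
1.11111
1....1.

1....1.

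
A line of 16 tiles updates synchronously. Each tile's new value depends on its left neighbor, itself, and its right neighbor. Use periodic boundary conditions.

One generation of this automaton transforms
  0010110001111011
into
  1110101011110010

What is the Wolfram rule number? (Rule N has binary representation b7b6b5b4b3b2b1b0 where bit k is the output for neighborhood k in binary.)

158

position 10: 111 → 1  (bit 7 = 1)
position 5: 110 → 0  (bit 6 = 0)
position 3: 101 → 0  (bit 5 = 0)
position 0: 100 → 1  (bit 4 = 1)
position 4: 011 → 1  (bit 3 = 1)
position 2: 010 → 1  (bit 2 = 1)
position 1: 001 → 1  (bit 1 = 1)
position 7: 000 → 0  (bit 0 = 0)
bits b7..b0 = 10011110 = 158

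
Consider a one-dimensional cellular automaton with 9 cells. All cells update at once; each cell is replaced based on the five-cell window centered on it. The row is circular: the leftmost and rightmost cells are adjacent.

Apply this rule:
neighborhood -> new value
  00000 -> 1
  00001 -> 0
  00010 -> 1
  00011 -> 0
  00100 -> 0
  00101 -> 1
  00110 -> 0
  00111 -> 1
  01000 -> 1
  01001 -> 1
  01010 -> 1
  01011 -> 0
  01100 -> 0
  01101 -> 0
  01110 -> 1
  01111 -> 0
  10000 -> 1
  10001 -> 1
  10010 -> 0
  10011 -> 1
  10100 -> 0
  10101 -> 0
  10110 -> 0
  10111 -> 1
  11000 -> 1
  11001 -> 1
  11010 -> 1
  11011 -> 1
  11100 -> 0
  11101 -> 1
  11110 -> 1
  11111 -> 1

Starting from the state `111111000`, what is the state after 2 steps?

001111001

step 1: 101110110
step 2: 001111001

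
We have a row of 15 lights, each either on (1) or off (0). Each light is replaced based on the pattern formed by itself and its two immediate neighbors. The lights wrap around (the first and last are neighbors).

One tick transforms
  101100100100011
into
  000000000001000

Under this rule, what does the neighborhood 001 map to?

0

At position 5 the neighborhood is 001; the next row has 0 there.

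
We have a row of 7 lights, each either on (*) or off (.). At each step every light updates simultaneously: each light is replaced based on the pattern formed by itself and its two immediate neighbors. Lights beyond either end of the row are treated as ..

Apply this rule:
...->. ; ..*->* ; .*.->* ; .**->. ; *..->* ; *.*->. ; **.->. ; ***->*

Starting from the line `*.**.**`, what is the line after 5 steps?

*.*.*..

step 1: *......
step 2: **.....
step 3: ..*....
step 4: .***...
step 5: *.*.*..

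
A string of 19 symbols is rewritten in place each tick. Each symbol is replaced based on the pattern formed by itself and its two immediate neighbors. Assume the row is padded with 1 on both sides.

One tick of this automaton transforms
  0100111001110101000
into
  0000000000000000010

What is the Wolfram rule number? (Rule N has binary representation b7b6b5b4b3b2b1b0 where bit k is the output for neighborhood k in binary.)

1

position 5: 111 → 0  (bit 7 = 0)
position 6: 110 → 0  (bit 6 = 0)
position 0: 101 → 0  (bit 5 = 0)
position 2: 100 → 0  (bit 4 = 0)
position 4: 011 → 0  (bit 3 = 0)
position 1: 010 → 0  (bit 2 = 0)
position 3: 001 → 0  (bit 1 = 0)
position 17: 000 → 1  (bit 0 = 1)
bits b7..b0 = 00000001 = 1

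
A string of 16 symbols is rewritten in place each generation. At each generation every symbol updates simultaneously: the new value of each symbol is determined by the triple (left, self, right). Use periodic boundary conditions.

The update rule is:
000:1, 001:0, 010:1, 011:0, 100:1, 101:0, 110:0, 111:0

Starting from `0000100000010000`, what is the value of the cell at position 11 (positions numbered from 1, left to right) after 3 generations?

1110111111011111
0000000000000000
1111111111111111
position 11 holds 1

1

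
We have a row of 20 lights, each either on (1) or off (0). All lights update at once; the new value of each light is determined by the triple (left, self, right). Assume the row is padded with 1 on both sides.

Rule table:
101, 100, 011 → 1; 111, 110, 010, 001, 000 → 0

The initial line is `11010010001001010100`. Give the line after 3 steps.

01001010010001001011

step 1: 00101001000100101010
step 2: 10010100100010010101
step 3: 01001010010001001011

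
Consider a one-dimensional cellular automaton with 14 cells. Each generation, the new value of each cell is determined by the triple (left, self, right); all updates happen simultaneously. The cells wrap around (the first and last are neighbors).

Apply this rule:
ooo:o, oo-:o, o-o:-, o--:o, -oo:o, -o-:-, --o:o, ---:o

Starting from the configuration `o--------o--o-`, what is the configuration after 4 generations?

ooooooooo-oooo

generation 1: -oooooooo-oo--
generation 2: ooooooooo-oooo
generation 3: ooooooooo-oooo  (fixed point — unchanged through generation 4)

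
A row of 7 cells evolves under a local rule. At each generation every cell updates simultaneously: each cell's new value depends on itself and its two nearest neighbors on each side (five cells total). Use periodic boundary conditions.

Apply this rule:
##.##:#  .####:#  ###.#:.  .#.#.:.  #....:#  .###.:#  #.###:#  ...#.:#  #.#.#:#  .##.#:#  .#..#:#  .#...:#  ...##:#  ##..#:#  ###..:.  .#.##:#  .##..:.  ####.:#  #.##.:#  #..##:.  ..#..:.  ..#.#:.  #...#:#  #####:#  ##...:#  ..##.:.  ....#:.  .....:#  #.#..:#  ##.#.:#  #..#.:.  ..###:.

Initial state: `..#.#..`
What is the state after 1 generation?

.#..###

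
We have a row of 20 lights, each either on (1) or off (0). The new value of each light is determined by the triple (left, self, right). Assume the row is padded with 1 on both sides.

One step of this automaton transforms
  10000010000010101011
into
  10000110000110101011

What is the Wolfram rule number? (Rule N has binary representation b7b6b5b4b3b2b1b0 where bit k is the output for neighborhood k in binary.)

206

position 19: 111 → 1  (bit 7 = 1)
position 0: 110 → 1  (bit 6 = 1)
position 13: 101 → 0  (bit 5 = 0)
position 1: 100 → 0  (bit 4 = 0)
position 18: 011 → 1  (bit 3 = 1)
position 6: 010 → 1  (bit 2 = 1)
position 5: 001 → 1  (bit 1 = 1)
position 2: 000 → 0  (bit 0 = 0)
bits b7..b0 = 11001110 = 206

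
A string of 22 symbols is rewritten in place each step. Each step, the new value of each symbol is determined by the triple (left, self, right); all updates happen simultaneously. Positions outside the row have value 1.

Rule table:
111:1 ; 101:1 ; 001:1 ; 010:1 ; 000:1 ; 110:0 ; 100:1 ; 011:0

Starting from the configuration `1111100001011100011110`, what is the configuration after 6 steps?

1011111101010111011111

step 1: 1111011111101011101101
step 2: 1110101111011101010010
step 3: 1101110110101011111111
step 4: 1010101001111101111111
step 5: 0111111110111010111111
step 6: 1011111101010111011111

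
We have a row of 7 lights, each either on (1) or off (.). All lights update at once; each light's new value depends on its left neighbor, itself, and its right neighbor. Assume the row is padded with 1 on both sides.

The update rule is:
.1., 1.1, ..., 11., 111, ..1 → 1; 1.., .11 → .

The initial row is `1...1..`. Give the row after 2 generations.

1.111.1
11.111.

11.111.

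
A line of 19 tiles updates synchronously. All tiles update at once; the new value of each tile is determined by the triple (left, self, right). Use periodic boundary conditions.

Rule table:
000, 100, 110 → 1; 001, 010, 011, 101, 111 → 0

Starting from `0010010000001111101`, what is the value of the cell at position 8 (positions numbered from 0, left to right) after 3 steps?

1

step 1: 1001001111100000100
step 2: 0100100000111110010
step 3: 0010011110000011001
position 8 holds 1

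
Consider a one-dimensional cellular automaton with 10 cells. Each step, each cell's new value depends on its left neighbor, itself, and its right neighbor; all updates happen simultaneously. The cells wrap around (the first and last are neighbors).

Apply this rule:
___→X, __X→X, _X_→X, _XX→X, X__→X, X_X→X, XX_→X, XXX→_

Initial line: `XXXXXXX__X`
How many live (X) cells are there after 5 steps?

step 1: ______XXXX
step 2: XXXXXXX__X  (repeats step 0; period 2)
step 5: ______XXXX
count of X: 4

4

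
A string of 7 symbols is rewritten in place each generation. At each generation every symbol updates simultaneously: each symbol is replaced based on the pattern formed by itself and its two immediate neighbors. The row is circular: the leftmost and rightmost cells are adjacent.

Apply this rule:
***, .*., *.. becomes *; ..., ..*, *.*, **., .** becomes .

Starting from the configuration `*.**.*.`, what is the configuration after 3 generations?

*....*.
**...*.
..*..*.

..*..*.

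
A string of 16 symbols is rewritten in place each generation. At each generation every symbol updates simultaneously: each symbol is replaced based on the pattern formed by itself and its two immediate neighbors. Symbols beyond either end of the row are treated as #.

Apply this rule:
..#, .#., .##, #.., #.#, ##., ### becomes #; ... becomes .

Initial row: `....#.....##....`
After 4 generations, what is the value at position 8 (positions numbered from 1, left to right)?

#..###...####..#
#######.########
################
################
position 8 holds #

#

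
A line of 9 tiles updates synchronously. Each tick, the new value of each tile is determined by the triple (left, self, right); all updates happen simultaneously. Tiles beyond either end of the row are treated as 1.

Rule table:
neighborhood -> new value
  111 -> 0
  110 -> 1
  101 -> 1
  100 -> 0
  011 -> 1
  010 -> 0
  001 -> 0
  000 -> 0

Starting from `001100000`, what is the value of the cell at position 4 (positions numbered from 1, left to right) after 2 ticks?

1

001100000  (fixed point — unchanged through tick 2)
position 4 holds 1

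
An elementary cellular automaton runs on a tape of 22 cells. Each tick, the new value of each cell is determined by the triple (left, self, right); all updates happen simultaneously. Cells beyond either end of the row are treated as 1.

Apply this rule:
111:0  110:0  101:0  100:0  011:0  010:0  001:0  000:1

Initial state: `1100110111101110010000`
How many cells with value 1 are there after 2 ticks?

tick 1: 0000000000000000000110
tick 2: 0111111111111111110000
count of 1: 17

17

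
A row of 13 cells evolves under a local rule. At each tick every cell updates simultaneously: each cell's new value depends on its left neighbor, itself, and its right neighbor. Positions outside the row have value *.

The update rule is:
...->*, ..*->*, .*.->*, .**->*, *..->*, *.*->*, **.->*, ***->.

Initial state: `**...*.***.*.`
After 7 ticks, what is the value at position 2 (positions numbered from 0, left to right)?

tick 1: .*******.****
tick 2: **.....***...
tick 3: .*******.****  (repeats tick 1; period 2)
tick 7: .*******.****
position 2 holds *

*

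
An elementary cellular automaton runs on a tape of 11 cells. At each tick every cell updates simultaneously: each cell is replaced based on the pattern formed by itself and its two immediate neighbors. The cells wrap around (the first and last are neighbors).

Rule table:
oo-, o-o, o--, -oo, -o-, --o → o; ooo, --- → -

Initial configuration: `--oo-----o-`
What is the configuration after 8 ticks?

--oooooooo-

tick 1: -oooo---ooo
tick 2: oo--oo-oo-o
tick 3: -oooooooooo
tick 4: oo--------o
tick 5: -oo------oo
tick 6: oooo----ooo
tick 7: ---oo--oo--
tick 8: --oooooooo-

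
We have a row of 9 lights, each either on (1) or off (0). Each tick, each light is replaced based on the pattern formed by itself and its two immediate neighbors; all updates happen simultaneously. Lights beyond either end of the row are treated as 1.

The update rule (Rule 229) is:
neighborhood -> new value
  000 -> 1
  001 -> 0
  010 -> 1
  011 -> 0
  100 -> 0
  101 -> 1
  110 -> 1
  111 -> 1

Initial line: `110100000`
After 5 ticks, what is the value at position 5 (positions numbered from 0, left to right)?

1

tick 1: 111101110
tick 2: 111110111
tick 3: 111111011
tick 4: 111111101
tick 5: 111111110
position 5 holds 1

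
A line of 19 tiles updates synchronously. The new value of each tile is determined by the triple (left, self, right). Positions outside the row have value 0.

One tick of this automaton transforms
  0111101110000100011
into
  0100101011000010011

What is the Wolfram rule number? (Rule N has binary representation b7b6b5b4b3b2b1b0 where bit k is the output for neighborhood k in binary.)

position 2: 111 → 0  (bit 7 = 0)
position 4: 110 → 1  (bit 6 = 1)
position 5: 101 → 0  (bit 5 = 0)
position 9: 100 → 1  (bit 4 = 1)
position 1: 011 → 1  (bit 3 = 1)
position 13: 010 → 0  (bit 2 = 0)
position 0: 001 → 0  (bit 1 = 0)
position 10: 000 → 0  (bit 0 = 0)
bits b7..b0 = 01011000 = 88

88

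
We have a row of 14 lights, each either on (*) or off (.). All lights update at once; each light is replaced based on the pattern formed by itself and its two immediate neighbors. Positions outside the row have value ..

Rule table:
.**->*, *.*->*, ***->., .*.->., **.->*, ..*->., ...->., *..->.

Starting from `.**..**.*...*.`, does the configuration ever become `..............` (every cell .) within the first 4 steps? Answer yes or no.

.**..***......
.**..*.*......
.**...*.......
.**...........
step 4 is .**..........., still not uniform .

no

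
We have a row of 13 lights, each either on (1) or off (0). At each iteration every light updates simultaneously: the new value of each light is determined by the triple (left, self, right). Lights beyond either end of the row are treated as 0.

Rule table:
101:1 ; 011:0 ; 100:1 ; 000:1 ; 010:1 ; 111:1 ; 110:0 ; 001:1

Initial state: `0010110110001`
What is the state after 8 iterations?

0111111111110

iteration 1: 1111001001111
iteration 2: 0110111110110
iteration 3: 1001011101001
iteration 4: 1111101011111
iteration 5: 0111011101110
iteration 6: 1010101010101
iteration 7: 1111111111111
iteration 8: 0111111111110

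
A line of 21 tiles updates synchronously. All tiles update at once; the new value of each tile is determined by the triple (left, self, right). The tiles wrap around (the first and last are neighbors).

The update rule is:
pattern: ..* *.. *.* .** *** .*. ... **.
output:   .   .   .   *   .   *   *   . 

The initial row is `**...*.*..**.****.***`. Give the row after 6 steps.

...*.*.*..*..*....*..
**.*.*.*..*..*.**.*.*
...*.*.*..*..*.*..*.*
.*.*.*.*..*..*.*..*.*
.*.*.*.*..*..*.*..*.*  (fixed point — unchanged through step 6)

.*.*.*.*..*..*.*..*.*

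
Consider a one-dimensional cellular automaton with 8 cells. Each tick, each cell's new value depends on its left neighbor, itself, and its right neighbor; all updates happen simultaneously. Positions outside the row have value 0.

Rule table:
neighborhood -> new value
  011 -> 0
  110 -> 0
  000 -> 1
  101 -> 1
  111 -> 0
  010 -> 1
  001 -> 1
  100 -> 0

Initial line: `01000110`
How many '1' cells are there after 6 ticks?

1

11011000
00100011
11101100
00010001
11110111
00001000
count of 1: 1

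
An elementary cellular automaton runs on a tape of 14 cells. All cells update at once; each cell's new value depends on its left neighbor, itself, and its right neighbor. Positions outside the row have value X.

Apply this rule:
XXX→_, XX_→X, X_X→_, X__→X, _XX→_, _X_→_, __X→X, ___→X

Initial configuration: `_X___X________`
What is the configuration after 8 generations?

_X____________

__XXX_XXXXXXXX
XX__X_________
_XXX_XXXXXXXXX
___X__________
XXX_XXXXXXXXXX
__X___________
XX_XXXXXXXXXXX
_X____________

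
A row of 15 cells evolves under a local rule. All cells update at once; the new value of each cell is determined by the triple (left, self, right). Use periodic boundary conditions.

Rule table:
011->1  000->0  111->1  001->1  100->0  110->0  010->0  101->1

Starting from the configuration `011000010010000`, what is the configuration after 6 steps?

010010000011000

110000100100000
100001001000001
000010010000011
000100100000110
001001000001100
010010000011000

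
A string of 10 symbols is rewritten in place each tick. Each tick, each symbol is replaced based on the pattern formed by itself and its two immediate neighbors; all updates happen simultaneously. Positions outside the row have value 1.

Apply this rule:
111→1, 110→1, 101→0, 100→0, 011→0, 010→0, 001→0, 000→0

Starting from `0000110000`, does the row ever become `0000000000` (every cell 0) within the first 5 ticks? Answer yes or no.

tick 1: 0000010000
tick 2: 0000000000
all cells are 0 at tick 2

yes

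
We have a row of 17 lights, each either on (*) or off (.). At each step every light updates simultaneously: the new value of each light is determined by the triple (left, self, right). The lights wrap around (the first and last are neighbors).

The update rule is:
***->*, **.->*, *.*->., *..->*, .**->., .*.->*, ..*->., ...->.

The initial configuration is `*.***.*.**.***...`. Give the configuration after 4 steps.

*..**.*..*..***..
**..*.**.**..***.
.**.*..*..**..**.
..*.**.**..**..**

..*.**.**..**..**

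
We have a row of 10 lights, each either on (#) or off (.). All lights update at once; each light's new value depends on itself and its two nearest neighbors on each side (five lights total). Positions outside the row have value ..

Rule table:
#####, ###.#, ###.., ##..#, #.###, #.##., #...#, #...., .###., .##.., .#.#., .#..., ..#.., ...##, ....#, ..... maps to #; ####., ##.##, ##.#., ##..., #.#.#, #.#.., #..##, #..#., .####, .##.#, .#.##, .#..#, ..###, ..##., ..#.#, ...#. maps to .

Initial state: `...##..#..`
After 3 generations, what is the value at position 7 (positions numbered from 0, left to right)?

.

###.##.###
.##.#..###
#.......##
position 7 holds .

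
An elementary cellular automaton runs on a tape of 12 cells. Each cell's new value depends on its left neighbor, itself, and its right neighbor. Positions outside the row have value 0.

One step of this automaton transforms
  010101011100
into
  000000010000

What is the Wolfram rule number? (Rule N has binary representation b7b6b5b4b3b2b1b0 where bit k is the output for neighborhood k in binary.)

position 8: 111 → 0  (bit 7 = 0)
position 9: 110 → 0  (bit 6 = 0)
position 2: 101 → 0  (bit 5 = 0)
position 10: 100 → 0  (bit 4 = 0)
position 7: 011 → 1  (bit 3 = 1)
position 1: 010 → 0  (bit 2 = 0)
position 0: 001 → 0  (bit 1 = 0)
position 11: 000 → 0  (bit 0 = 0)
bits b7..b0 = 00001000 = 8

8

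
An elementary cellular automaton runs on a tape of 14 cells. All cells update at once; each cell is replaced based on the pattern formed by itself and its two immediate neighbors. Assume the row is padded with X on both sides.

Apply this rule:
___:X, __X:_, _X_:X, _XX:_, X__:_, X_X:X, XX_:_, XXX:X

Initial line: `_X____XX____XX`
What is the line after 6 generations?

generation 1: XX_XX____XX__X
generation 2: X_X___XX______
generation 3: _XX_X____XXXX_
generation 4: X__XX_XX__XX_X
generation 5: _____X______X_
generation 6: _XXX_X_XXXX_XX

_XXX_X_XXXX_XX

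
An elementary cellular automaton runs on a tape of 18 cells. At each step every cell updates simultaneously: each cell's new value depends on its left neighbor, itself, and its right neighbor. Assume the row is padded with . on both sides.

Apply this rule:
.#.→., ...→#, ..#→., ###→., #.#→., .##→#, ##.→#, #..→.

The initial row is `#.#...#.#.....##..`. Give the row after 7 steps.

..#####...###.##.#

....#.....###.##.#
###...###.#.#.##..
#.#.#.#.#.....##.#
..........###.##..
#########.#.#.##.#
#.......#.....##..
..#####...###.##.#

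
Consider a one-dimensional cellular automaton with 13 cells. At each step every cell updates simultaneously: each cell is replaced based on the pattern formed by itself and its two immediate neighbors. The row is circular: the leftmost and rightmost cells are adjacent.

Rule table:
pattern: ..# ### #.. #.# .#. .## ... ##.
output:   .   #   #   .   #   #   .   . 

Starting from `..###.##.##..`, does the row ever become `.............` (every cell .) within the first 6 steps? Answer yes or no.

no

step 1: ..##..#..#.#.
step 2: ..#.#.##.#.##
step 3: #.#.#.#..#.#.
step 4: #.#.#.##.#.#.
step 5: #.#.#.#..#.#.  (repeats step 3; period 2)
step 6: #.#.#.##.#.#.
step 6 is #.#.#.##.#.#., still not uniform .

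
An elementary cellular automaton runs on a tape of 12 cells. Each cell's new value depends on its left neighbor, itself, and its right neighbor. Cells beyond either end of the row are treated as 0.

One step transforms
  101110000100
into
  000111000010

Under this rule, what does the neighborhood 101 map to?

0

At position 1 the neighborhood is 101; the next row has 0 there.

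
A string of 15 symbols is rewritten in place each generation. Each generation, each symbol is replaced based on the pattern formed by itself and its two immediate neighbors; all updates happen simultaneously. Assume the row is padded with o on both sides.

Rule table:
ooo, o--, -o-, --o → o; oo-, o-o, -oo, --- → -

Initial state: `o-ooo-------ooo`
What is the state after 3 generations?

-------o-o--oo-

---o-o-----o-oo
o-oo-oo---oo--o
-------o-o--oo-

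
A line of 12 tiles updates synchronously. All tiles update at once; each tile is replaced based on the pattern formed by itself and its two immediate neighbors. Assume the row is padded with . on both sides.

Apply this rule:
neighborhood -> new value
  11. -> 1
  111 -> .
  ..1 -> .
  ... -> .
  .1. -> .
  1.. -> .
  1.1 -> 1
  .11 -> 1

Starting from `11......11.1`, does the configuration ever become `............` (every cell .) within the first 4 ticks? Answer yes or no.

11......111.
11......1.1.
11.......1..
11..........
tick 4 is 11.........., still not uniform .

no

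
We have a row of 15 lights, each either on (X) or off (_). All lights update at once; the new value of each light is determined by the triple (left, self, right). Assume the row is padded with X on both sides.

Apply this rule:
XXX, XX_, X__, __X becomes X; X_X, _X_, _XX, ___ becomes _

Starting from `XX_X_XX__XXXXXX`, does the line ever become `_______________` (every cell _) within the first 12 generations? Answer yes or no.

no

XX____XXX_XXXXX
XXX__X_XX__XXXX
XXXXX___XXX_XXX
XXXXXX_X_XX__XX
XXXXXX____XXX_X
XXXXXXX__X_XX__
XXXXXXXXX___XXX
XXXXXXXXXX_X_XX
XXXXXXXXXX____X
XXXXXXXXXXX__X_
XXXXXXXXXXXXX__
XXXXXXXXXXXXXXX
generation 12 is XXXXXXXXXXXXXXX, still not uniform _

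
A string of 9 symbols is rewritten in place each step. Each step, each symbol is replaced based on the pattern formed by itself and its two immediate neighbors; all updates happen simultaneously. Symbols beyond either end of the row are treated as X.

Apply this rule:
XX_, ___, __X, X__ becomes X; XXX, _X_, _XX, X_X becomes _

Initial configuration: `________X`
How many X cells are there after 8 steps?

step 1: XXXXXXXX_
step 2: _______X_
step 3: XXXXXXX__
step 4: ______XXX
step 5: XXXXXX___
step 6: _____XXXX
step 7: XXXXX____
step 8: ____XXXXX
count of X: 5

5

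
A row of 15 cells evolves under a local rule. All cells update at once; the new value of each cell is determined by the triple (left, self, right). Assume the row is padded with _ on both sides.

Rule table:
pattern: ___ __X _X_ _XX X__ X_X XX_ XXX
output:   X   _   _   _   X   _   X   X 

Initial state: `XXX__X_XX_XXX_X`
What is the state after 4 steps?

_X__XXXXX__X__X

_XXX____X__XX__
__XXXXX__X__XXX
X__XXXXX__X__XX
_X__XXXXX__X__X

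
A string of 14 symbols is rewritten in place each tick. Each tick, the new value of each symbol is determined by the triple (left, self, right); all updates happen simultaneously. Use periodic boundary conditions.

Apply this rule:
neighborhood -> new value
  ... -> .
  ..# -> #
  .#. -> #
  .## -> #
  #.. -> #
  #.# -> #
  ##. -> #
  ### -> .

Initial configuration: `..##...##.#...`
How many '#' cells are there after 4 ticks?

7

.####.######..
##..###....##.
#####.##..####
....#######...
count of #: 7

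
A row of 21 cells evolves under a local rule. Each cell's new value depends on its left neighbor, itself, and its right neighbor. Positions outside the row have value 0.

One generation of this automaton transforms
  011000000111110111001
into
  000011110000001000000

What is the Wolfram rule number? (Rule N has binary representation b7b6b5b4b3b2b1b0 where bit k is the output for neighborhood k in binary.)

position 10: 111 → 0  (bit 7 = 0)
position 2: 110 → 0  (bit 6 = 0)
position 14: 101 → 1  (bit 5 = 1)
position 3: 100 → 0  (bit 4 = 0)
position 1: 011 → 0  (bit 3 = 0)
position 20: 010 → 0  (bit 2 = 0)
position 0: 001 → 0  (bit 1 = 0)
position 4: 000 → 1  (bit 0 = 1)
bits b7..b0 = 00100001 = 33

33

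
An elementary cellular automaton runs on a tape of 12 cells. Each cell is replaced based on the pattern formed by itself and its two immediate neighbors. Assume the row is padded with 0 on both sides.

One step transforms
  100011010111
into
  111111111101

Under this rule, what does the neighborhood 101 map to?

At position 6 the neighborhood is 101; the next row has 1 there.

1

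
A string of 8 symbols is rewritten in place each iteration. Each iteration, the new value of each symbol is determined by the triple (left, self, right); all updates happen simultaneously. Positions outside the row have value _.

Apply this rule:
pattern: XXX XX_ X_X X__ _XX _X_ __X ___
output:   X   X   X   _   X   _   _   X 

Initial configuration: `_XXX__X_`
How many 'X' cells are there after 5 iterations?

_XXX____
_XXX_XXX
_XXXXXXX
_XXXXXXX  (fixed point — unchanged through iteration 5)
count of X: 7

7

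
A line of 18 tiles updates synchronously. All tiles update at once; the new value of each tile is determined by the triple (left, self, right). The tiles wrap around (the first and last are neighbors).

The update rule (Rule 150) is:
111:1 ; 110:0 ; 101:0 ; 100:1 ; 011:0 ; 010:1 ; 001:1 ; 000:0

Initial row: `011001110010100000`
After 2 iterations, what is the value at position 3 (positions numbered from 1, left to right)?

1

iteration 1: 100110101110110000
iteration 2: 111000100100001001
position 3 holds 1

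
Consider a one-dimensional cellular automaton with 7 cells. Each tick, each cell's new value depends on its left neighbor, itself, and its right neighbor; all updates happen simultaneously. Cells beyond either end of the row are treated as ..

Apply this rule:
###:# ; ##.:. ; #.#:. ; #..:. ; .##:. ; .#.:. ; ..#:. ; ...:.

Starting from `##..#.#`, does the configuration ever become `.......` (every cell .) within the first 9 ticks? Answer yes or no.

.......
all cells are . at tick 1

yes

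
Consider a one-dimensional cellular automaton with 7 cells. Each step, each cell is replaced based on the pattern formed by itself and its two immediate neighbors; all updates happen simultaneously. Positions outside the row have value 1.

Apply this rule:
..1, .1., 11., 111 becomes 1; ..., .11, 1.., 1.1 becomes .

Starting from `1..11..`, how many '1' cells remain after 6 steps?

1.1.1.1
1.1.1..
1.1.1.1  (repeats step 1; period 2)
step 6: 1.1.1..
count of 1: 3

3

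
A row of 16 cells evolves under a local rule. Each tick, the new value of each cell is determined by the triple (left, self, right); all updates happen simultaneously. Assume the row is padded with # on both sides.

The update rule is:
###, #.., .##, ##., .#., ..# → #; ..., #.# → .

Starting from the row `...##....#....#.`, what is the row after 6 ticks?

#.#############.

tick 1: #.####..###..##.
tick 2: #.#############.
tick 3: #.#############.  (fixed point — unchanged through tick 6)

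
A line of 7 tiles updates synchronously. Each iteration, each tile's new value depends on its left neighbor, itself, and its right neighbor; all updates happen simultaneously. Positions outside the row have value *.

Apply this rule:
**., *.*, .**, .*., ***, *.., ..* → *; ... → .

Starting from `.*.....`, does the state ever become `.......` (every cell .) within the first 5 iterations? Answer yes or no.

***...*
****.**
*******
*******  (fixed point — unchanged through iteration 5)
iteration 5 is *******, still not uniform .

no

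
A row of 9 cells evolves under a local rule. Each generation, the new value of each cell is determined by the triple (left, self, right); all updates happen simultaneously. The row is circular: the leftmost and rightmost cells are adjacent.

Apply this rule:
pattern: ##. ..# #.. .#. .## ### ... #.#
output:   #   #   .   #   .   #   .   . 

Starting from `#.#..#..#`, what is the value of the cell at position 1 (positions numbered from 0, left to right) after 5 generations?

.

#.#.##.#.
#.#..#.#.
#.#.##.#.  (repeats generation 1; period 2)
generation 5: #.#.##.#.
position 1 holds .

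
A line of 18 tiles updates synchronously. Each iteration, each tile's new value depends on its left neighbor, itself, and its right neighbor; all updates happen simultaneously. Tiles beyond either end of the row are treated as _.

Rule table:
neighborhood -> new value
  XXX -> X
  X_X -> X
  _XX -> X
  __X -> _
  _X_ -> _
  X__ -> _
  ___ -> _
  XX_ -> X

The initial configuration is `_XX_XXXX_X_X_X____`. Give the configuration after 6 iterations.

_XXXXXXXXXX_______

iteration 1: _XXXXXXXX_X_X_____
iteration 2: _XXXXXXXXX_X______
iteration 3: _XXXXXXXXXX_______
iteration 4: _XXXXXXXXXX_______  (fixed point — unchanged through iteration 6)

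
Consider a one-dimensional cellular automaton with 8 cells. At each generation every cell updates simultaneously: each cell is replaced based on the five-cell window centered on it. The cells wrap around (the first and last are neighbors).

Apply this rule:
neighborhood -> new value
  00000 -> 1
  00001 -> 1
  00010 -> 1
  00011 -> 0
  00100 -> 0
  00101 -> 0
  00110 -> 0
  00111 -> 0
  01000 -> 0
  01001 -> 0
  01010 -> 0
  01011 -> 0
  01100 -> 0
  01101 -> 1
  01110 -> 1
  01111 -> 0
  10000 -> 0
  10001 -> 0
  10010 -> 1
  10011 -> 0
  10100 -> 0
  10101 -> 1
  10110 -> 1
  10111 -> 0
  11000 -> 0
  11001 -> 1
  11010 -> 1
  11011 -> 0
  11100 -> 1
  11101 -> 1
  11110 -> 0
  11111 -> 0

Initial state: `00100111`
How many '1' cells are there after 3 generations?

3

11000011
01001000
10010001
count of 1: 3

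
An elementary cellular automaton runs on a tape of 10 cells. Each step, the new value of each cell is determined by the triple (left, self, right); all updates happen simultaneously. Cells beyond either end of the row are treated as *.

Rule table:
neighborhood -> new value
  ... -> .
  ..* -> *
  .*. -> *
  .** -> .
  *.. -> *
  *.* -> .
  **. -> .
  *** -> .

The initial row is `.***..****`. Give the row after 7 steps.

....**....
*..*..*..*
.********.
..........
*........*
.*......*.
.**....**.

.**....**.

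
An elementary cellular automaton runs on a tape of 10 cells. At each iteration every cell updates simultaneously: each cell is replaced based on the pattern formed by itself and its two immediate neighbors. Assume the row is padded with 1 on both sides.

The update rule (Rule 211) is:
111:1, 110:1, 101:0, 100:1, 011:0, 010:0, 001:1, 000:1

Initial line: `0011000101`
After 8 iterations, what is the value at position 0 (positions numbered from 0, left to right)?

1

1101111000
1100111111
1111011111
1111001111
1111110111
1111110011
1111111101
1111111100
position 0 holds 1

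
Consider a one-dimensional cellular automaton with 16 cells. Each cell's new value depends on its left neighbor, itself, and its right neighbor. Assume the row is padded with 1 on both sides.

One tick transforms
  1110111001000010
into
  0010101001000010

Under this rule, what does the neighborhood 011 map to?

At position 4 the neighborhood is 011; the next row has 1 there.

1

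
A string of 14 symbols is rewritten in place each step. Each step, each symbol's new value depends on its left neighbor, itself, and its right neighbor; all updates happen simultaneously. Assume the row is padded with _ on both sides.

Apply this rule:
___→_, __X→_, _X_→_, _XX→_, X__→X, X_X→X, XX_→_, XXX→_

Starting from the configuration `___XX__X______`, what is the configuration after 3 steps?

step 1: _____X__X_____
step 2: ______X__X____
step 3: _______X__X___

_______X__X___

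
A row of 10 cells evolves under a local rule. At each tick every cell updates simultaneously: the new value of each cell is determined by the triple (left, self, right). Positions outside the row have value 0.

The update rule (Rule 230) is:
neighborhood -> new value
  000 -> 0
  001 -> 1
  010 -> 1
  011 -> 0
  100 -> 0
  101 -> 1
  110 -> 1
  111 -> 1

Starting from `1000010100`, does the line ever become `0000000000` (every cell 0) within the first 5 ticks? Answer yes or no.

1000111100
1001011100
1011101100
1101110100
0110111100
tick 5 is 0110111100, still not uniform 0

no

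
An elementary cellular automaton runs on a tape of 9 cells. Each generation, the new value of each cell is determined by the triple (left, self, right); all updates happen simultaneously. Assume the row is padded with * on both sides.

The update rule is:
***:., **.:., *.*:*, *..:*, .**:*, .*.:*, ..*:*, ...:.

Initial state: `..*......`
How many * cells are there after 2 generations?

generation 1: ****....*
generation 2: ....*..**
count of *: 3

3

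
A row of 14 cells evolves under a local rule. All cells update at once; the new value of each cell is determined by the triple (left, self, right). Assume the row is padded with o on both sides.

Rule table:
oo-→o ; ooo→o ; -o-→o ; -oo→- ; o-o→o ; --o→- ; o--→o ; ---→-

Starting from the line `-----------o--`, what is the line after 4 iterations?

o----------oo-
oo----------oo
ooo----------o
oooo----------

oooo----------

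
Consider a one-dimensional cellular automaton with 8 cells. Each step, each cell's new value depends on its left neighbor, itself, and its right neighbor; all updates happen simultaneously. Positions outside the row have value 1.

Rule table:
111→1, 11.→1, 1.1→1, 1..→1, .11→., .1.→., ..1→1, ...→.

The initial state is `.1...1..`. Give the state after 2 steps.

1.1.1.11
11.1.1.1

11.1.1.1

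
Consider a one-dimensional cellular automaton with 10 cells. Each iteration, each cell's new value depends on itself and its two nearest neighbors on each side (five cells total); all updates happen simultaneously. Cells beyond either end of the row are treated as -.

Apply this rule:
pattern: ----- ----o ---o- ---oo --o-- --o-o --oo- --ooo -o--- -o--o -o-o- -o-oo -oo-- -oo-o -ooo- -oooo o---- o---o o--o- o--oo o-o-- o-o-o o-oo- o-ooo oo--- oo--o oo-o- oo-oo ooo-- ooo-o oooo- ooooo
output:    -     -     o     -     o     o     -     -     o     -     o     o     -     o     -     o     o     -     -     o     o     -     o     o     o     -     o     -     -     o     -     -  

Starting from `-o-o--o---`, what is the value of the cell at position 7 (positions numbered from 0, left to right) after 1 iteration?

oooo--ooo-
position 7 holds o

o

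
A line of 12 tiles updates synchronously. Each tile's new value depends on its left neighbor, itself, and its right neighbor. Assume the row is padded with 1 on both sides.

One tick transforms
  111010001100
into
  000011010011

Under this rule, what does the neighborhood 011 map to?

At position 8 the neighborhood is 011; the next row has 0 there.

0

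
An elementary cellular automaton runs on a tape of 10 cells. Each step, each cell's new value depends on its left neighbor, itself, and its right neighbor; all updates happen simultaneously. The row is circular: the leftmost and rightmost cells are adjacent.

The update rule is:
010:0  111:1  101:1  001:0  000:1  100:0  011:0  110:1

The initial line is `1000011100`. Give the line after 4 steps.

0011001100
1001000101
1000010010
0011000001

0011000001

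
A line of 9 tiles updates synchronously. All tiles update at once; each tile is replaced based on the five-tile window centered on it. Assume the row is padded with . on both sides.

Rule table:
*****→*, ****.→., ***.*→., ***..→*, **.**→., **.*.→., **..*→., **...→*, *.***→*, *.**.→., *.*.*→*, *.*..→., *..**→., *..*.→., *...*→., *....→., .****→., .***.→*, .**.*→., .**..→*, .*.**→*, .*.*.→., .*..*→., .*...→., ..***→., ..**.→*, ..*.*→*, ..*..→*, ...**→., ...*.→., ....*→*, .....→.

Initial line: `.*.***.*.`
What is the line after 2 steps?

.****....
....**...

....**...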